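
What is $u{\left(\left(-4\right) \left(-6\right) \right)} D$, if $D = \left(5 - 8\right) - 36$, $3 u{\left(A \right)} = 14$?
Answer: $-182$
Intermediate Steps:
$u{\left(A \right)} = \frac{14}{3}$ ($u{\left(A \right)} = \frac{1}{3} \cdot 14 = \frac{14}{3}$)
$D = -39$ ($D = -3 - 36 = -39$)
$u{\left(\left(-4\right) \left(-6\right) \right)} D = \frac{14}{3} \left(-39\right) = -182$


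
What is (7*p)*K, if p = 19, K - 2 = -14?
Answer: -1596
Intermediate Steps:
K = -12 (K = 2 - 14 = -12)
(7*p)*K = (7*19)*(-12) = 133*(-12) = -1596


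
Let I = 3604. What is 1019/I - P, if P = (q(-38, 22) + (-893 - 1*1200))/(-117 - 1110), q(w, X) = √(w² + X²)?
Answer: -6292859/4422108 + 2*√482/1227 ≈ -1.3873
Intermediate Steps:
q(w, X) = √(X² + w²)
P = 2093/1227 - 2*√482/1227 (P = (√(22² + (-38)²) + (-893 - 1*1200))/(-117 - 1110) = (√(484 + 1444) + (-893 - 1200))/(-1227) = (√1928 - 2093)*(-1/1227) = (2*√482 - 2093)*(-1/1227) = (-2093 + 2*√482)*(-1/1227) = 2093/1227 - 2*√482/1227 ≈ 1.6700)
1019/I - P = 1019/3604 - (2093/1227 - 2*√482/1227) = 1019*(1/3604) + (-2093/1227 + 2*√482/1227) = 1019/3604 + (-2093/1227 + 2*√482/1227) = -6292859/4422108 + 2*√482/1227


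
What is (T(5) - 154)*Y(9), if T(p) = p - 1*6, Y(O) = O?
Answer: -1395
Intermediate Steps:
T(p) = -6 + p (T(p) = p - 6 = -6 + p)
(T(5) - 154)*Y(9) = ((-6 + 5) - 154)*9 = (-1 - 154)*9 = -155*9 = -1395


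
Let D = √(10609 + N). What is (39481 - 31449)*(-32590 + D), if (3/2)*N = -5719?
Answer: -261762880 + 8032*√61167/3 ≈ -2.6110e+8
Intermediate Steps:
N = -11438/3 (N = (⅔)*(-5719) = -11438/3 ≈ -3812.7)
D = √61167/3 (D = √(10609 - 11438/3) = √(20389/3) = √61167/3 ≈ 82.440)
(39481 - 31449)*(-32590 + D) = (39481 - 31449)*(-32590 + √61167/3) = 8032*(-32590 + √61167/3) = -261762880 + 8032*√61167/3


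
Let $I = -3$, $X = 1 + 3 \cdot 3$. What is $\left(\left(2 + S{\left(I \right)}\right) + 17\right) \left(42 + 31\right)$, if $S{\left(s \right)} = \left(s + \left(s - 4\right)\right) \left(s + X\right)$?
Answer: $-3723$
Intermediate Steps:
$X = 10$ ($X = 1 + 9 = 10$)
$S{\left(s \right)} = \left(-4 + 2 s\right) \left(10 + s\right)$ ($S{\left(s \right)} = \left(s + \left(s - 4\right)\right) \left(s + 10\right) = \left(s + \left(-4 + s\right)\right) \left(10 + s\right) = \left(-4 + 2 s\right) \left(10 + s\right)$)
$\left(\left(2 + S{\left(I \right)}\right) + 17\right) \left(42 + 31\right) = \left(\left(2 + \left(-40 + 2 \left(-3\right)^{2} + 16 \left(-3\right)\right)\right) + 17\right) \left(42 + 31\right) = \left(\left(2 - 70\right) + 17\right) 73 = \left(-68 + 17\right) 73 = \left(-51\right) 73 = -3723$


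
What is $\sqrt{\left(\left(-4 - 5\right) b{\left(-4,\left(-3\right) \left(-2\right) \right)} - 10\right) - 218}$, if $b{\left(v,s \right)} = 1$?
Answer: $i \sqrt{237} \approx 15.395 i$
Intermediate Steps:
$\sqrt{\left(\left(-4 - 5\right) b{\left(-4,\left(-3\right) \left(-2\right) \right)} - 10\right) - 218} = \sqrt{\left(\left(-4 - 5\right) 1 - 10\right) - 218} = \sqrt{\left(\left(-9\right) 1 - 10\right) - 218} = \sqrt{\left(-9 - 10\right) - 218} = \sqrt{-19 - 218} = \sqrt{-237} = i \sqrt{237}$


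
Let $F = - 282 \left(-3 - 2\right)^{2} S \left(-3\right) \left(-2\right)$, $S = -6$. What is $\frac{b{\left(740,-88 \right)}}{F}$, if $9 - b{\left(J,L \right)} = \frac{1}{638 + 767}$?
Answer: $\frac{3161}{89147250} \approx 3.5458 \cdot 10^{-5}$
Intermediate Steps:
$b{\left(J,L \right)} = \frac{12644}{1405}$ ($b{\left(J,L \right)} = 9 - \frac{1}{638 + 767} = 9 - \frac{1}{1405} = \frac{12644}{1405}$)
$F = 253800$ ($F = - 282 \left(-3 - 2\right)^{2} \left(-6\right) \left(-3\right) \left(-2\right) = - 282 \left(-5\right)^{2} \cdot 18 \left(-2\right) = \left(-282\right) 25 \left(-36\right) = \left(-7050\right) \left(-36\right) = 253800$)
$\frac{b{\left(740,-88 \right)}}{F} = \frac{12644}{1405 \cdot 253800} = \frac{12644}{1405} \cdot \frac{1}{253800} = \frac{3161}{89147250}$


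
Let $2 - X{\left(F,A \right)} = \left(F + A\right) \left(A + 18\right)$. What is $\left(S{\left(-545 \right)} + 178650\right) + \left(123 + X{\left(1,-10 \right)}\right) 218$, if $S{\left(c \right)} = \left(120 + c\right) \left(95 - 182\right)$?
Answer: $258571$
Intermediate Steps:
$X{\left(F,A \right)} = 2 - \left(18 + A\right) \left(A + F\right)$ ($X{\left(F,A \right)} = 2 - \left(F + A\right) \left(A + 18\right) = 2 - \left(A + F\right) \left(18 + A\right) = 2 - \left(18 + A\right) \left(A + F\right)$)
$S{\left(c \right)} = -10440 - 87 c$ ($S{\left(c \right)} = \left(120 + c\right) \left(-87\right) = -10440 - 87 c$)
$\left(S{\left(-545 \right)} + 178650\right) + \left(123 + X{\left(1,-10 \right)}\right) 218 = \left(\left(-10440 - -47415\right) + 178650\right) + \left(123 - \left(-64 - 10\right)\right) 218 = \left(\left(-10440 + 47415\right) + 178650\right) + \left(123 + \left(2 - 100 + 180 - 18 + 10\right)\right) 218 = \left(36975 + 178650\right) + \left(123 + \left(2 - 100 + 180 - 18 + 10\right)\right) 218 = 215625 + \left(123 + 74\right) 218 = 215625 + 197 \cdot 218 = 215625 + 42946 = 258571$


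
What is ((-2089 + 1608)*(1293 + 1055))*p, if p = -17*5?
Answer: 95997980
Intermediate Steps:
p = -85
((-2089 + 1608)*(1293 + 1055))*p = ((-2089 + 1608)*(1293 + 1055))*(-85) = -481*2348*(-85) = -1129388*(-85) = 95997980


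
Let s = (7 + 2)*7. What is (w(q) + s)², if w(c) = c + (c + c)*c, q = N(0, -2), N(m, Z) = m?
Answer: 3969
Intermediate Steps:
s = 63 (s = 9*7 = 63)
q = 0
w(c) = c + 2*c² (w(c) = c + (2*c)*c = c + 2*c²)
(w(q) + s)² = (0*(1 + 2*0) + 63)² = (0*(1 + 0) + 63)² = (0*1 + 63)² = (0 + 63)² = 63² = 3969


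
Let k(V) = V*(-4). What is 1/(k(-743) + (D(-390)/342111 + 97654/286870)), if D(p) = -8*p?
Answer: 16356897095/48618415423339 ≈ 0.00033643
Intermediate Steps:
k(V) = -4*V
1/(k(-743) + (D(-390)/342111 + 97654/286870)) = 1/(-4*(-743) + (-8*(-390)/342111 + 97654/286870)) = 1/(2972 + (3120*(1/342111) + 97654*(1/286870))) = 1/(2972 + (1040/114037 + 48827/143435)) = 1/(2972 + 5717256999/16356897095) = 1/(48618415423339/16356897095) = 16356897095/48618415423339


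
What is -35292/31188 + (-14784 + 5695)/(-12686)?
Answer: -13687215/32970914 ≈ -0.41513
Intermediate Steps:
-35292/31188 + (-14784 + 5695)/(-12686) = -35292*1/31188 - 9089*(-1/12686) = -2941/2599 + 9089/12686 = -13687215/32970914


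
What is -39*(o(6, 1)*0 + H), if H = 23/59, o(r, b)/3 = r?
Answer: -897/59 ≈ -15.203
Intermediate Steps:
o(r, b) = 3*r
H = 23/59 (H = 23*(1/59) = 23/59 ≈ 0.38983)
-39*(o(6, 1)*0 + H) = -39*((3*6)*0 + 23/59) = -39*(18*0 + 23/59) = -39*(0 + 23/59) = -39*23/59 = -897/59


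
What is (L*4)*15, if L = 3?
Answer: 180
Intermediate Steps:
(L*4)*15 = (3*4)*15 = 12*15 = 180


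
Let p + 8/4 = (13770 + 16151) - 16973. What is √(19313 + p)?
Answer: √32259 ≈ 179.61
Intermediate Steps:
p = 12946 (p = -2 + ((13770 + 16151) - 16973) = -2 + (29921 - 16973) = -2 + 12948 = 12946)
√(19313 + p) = √(19313 + 12946) = √32259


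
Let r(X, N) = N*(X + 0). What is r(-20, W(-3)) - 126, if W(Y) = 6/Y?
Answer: -86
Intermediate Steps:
r(X, N) = N*X
r(-20, W(-3)) - 126 = (6/(-3))*(-20) - 126 = (6*(-⅓))*(-20) - 126 = -2*(-20) - 126 = 40 - 126 = -86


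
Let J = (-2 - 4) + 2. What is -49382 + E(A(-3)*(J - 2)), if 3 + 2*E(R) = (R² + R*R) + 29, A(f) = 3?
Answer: -49045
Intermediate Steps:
J = -4 (J = -6 + 2 = -4)
E(R) = 13 + R² (E(R) = -3/2 + ((R² + R*R) + 29)/2 = -3/2 + ((R² + R²) + 29)/2 = -3/2 + (2*R² + 29)/2 = -3/2 + (29 + 2*R²)/2 = -3/2 + (29/2 + R²) = 13 + R²)
-49382 + E(A(-3)*(J - 2)) = -49382 + (13 + (3*(-4 - 2))²) = -49382 + (13 + (3*(-6))²) = -49382 + (13 + (-18)²) = -49382 + (13 + 324) = -49382 + 337 = -49045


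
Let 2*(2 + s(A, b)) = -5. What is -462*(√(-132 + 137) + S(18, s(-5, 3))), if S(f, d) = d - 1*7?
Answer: 5313 - 462*√5 ≈ 4279.9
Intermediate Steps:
s(A, b) = -9/2 (s(A, b) = -2 + (½)*(-5) = -2 - 5/2 = -9/2)
S(f, d) = -7 + d (S(f, d) = d - 7 = -7 + d)
-462*(√(-132 + 137) + S(18, s(-5, 3))) = -462*(√(-132 + 137) + (-7 - 9/2)) = -462*(√5 - 23/2) = -462*(-23/2 + √5) = 5313 - 462*√5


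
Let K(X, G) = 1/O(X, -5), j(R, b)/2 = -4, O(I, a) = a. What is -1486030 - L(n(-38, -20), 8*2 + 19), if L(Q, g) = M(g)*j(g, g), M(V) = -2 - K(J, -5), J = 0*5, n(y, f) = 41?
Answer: -7430222/5 ≈ -1.4860e+6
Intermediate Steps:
j(R, b) = -8 (j(R, b) = 2*(-4) = -8)
J = 0
K(X, G) = -⅕ (K(X, G) = 1/(-5) = -⅕)
M(V) = -9/5 (M(V) = -2 - 1*(-⅕) = -2 + ⅕ = -9/5)
L(Q, g) = 72/5 (L(Q, g) = -9/5*(-8) = 72/5)
-1486030 - L(n(-38, -20), 8*2 + 19) = -1486030 - 1*72/5 = -1486030 - 72/5 = -7430222/5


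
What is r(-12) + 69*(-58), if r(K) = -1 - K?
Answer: -3991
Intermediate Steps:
r(-12) + 69*(-58) = (-1 - 1*(-12)) + 69*(-58) = (-1 + 12) - 4002 = 11 - 4002 = -3991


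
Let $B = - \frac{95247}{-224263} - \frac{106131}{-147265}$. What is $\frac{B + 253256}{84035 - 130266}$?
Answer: $- \frac{8364093452858828}{1526829198920545} \approx -5.4781$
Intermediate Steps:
$B = \frac{37827805908}{33026090695}$ ($B = \left(-95247\right) \left(- \frac{1}{224263}\right) - - \frac{106131}{147265} = \frac{95247}{224263} + \frac{106131}{147265} = \frac{37827805908}{33026090695} \approx 1.1454$)
$\frac{B + 253256}{84035 - 130266} = \frac{\frac{37827805908}{33026090695} + 253256}{84035 - 130266} = \frac{8364093452858828}{33026090695 \left(84035 - 130266\right)} = \frac{8364093452858828}{33026090695 \left(-46231\right)} = \frac{8364093452858828}{33026090695} \left(- \frac{1}{46231}\right) = - \frac{8364093452858828}{1526829198920545}$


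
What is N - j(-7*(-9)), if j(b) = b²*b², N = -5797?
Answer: -15758758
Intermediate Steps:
j(b) = b⁴
N - j(-7*(-9)) = -5797 - (-7*(-9))⁴ = -5797 - 1*63⁴ = -5797 - 1*15752961 = -5797 - 15752961 = -15758758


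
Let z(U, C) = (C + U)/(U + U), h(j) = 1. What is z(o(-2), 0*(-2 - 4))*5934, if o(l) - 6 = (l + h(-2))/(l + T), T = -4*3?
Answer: 2967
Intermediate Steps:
T = -12
o(l) = 6 + (1 + l)/(-12 + l) (o(l) = 6 + (l + 1)/(l - 12) = 6 + (1 + l)/(-12 + l))
z(U, C) = (C + U)/(2*U) (z(U, C) = (C + U)/((2*U)) = (C + U)*(1/(2*U)) = (C + U)/(2*U))
z(o(-2), 0*(-2 - 4))*5934 = ((0*(-2 - 4) + (-71 + 7*(-2))/(-12 - 2))/(2*(((-71 + 7*(-2))/(-12 - 2)))))*5934 = ((0*(-6) + (-71 - 14)/(-14))/(2*(((-71 - 14)/(-14)))))*5934 = ((0 - 1/14*(-85))/(2*((-1/14*(-85)))))*5934 = ((0 + 85/14)/(2*(85/14)))*5934 = ((½)*(14/85)*(85/14))*5934 = (½)*5934 = 2967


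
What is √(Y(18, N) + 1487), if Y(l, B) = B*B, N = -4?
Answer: 3*√167 ≈ 38.769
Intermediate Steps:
Y(l, B) = B²
√(Y(18, N) + 1487) = √((-4)² + 1487) = √(16 + 1487) = √1503 = 3*√167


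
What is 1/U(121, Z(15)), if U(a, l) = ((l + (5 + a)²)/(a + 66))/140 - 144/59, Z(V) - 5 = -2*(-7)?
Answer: -1652/3029 ≈ -0.54539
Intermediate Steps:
Z(V) = 19 (Z(V) = 5 - 2*(-7) = 5 + 14 = 19)
U(a, l) = -144/59 + (l + (5 + a)²)/(140*(66 + a)) (U(a, l) = ((l + (5 + a)²)/(66 + a))*(1/140) - 144*1/59 = ((l + (5 + a)²)/(66 + a))*(1/140) - 144/59 = (l + (5 + a)²)/(140*(66 + a)) - 144/59 = -144/59 + (l + (5 + a)²)/(140*(66 + a)))
1/U(121, Z(15)) = 1/((-1329085 - 19570*121 + 59*19 + 59*121²)/(8260*(66 + 121))) = 1/((1/8260)*(-1329085 - 2367970 + 1121 + 59*14641)/187) = 1/((1/8260)*(1/187)*(-1329085 - 2367970 + 1121 + 863819)) = 1/((1/8260)*(1/187)*(-2832115)) = 1/(-3029/1652) = -1652/3029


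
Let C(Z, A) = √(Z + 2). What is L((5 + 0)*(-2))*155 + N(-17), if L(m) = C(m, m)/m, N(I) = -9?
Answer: -9 - 31*I*√2 ≈ -9.0 - 43.841*I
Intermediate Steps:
C(Z, A) = √(2 + Z)
L(m) = √(2 + m)/m
L((5 + 0)*(-2))*155 + N(-17) = (√(2 + (5 + 0)*(-2))/(((5 + 0)*(-2))))*155 - 9 = (√(2 + 5*(-2))/((5*(-2))))*155 - 9 = (√(2 - 10)/(-10))*155 - 9 = -I*√2/5*155 - 9 = -31*I*√2 - 9 = -9 - 31*I*√2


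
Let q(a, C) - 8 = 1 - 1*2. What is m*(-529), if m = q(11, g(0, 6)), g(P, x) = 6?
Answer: -3703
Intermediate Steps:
q(a, C) = 7 (q(a, C) = 8 + (1 - 1*2) = 8 + (1 - 2) = 8 - 1 = 7)
m = 7
m*(-529) = 7*(-529) = -3703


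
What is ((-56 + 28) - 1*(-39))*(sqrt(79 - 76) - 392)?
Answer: -4312 + 11*sqrt(3) ≈ -4292.9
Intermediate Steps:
((-56 + 28) - 1*(-39))*(sqrt(79 - 76) - 392) = (-28 + 39)*(sqrt(3) - 392) = 11*(-392 + sqrt(3)) = -4312 + 11*sqrt(3)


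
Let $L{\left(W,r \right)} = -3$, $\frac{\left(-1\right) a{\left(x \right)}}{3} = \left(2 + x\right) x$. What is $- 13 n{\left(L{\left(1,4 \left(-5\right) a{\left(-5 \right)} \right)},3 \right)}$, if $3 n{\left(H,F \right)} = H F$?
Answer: $39$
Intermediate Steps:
$a{\left(x \right)} = - 3 x \left(2 + x\right)$ ($a{\left(x \right)} = - 3 \left(2 + x\right) x = - 3 x \left(2 + x\right)$)
$n{\left(H,F \right)} = \frac{F H}{3}$ ($n{\left(H,F \right)} = \frac{H F}{3} = \frac{F H}{3}$)
$- 13 n{\left(L{\left(1,4 \left(-5\right) a{\left(-5 \right)} \right)},3 \right)} = - 13 \cdot \frac{1}{3} \cdot 3 \left(-3\right) = \left(-13\right) \left(-3\right) = 39$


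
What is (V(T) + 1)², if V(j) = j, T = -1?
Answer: 0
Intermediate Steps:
(V(T) + 1)² = (-1 + 1)² = 0² = 0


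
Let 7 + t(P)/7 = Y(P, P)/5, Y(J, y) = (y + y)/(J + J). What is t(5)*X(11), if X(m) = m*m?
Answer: -28798/5 ≈ -5759.6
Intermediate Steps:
Y(J, y) = y/J (Y(J, y) = (2*y)/((2*J)) = (2*y)*(1/(2*J)) = y/J)
X(m) = m²
t(P) = -238/5 (t(P) = -49 + 7*((P/P)/5) = -49 + 7*(1*(⅕)) = -49 + 7*(⅕) = -49 + 7/5 = -238/5)
t(5)*X(11) = -238/5*11² = -238/5*121 = -28798/5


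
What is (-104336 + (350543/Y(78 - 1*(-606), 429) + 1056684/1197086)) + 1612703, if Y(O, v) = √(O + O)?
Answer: 902823037623/598543 + 350543*√38/228 ≈ 1.5178e+6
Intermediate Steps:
Y(O, v) = √2*√O (Y(O, v) = √(2*O) = √2*√O)
(-104336 + (350543/Y(78 - 1*(-606), 429) + 1056684/1197086)) + 1612703 = (-104336 + (350543/((√2*√(78 - 1*(-606)))) + 1056684/1197086)) + 1612703 = (-104336 + (350543/((√2*√(78 + 606))) + 1056684*(1/1197086))) + 1612703 = (-104336 + (350543/((√2*√684)) + 528342/598543)) + 1612703 = (-104336 + (350543/((√2*(6*√19))) + 528342/598543)) + 1612703 = (-104336 + (350543/((6*√38)) + 528342/598543)) + 1612703 = (-104336 + (350543*(√38/228) + 528342/598543)) + 1612703 = (-104336 + (350543*√38/228 + 528342/598543)) + 1612703 = (-104336 + (528342/598543 + 350543*√38/228)) + 1612703 = (-62449054106/598543 + 350543*√38/228) + 1612703 = 902823037623/598543 + 350543*√38/228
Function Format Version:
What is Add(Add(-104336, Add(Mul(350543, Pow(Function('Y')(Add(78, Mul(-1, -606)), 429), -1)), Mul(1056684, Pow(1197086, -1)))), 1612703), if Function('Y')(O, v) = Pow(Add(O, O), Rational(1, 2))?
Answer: Add(Rational(902823037623, 598543), Mul(Rational(350543, 228), Pow(38, Rational(1, 2)))) ≈ 1.5178e+6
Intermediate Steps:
Function('Y')(O, v) = Mul(Pow(2, Rational(1, 2)), Pow(O, Rational(1, 2))) (Function('Y')(O, v) = Pow(Mul(2, O), Rational(1, 2)) = Mul(Pow(2, Rational(1, 2)), Pow(O, Rational(1, 2))))
Add(Add(-104336, Add(Mul(350543, Pow(Function('Y')(Add(78, Mul(-1, -606)), 429), -1)), Mul(1056684, Pow(1197086, -1)))), 1612703) = Add(Add(-104336, Add(Mul(350543, Pow(Mul(Pow(2, Rational(1, 2)), Pow(Add(78, Mul(-1, -606)), Rational(1, 2))), -1)), Mul(1056684, Pow(1197086, -1)))), 1612703) = Add(Add(-104336, Add(Mul(350543, Pow(Mul(Pow(2, Rational(1, 2)), Pow(Add(78, 606), Rational(1, 2))), -1)), Mul(1056684, Rational(1, 1197086)))), 1612703) = Add(Add(-104336, Add(Mul(350543, Pow(Mul(Pow(2, Rational(1, 2)), Pow(684, Rational(1, 2))), -1)), Rational(528342, 598543))), 1612703) = Add(Add(-104336, Add(Mul(350543, Pow(Mul(Pow(2, Rational(1, 2)), Mul(6, Pow(19, Rational(1, 2)))), -1)), Rational(528342, 598543))), 1612703) = Add(Add(-104336, Add(Mul(350543, Pow(Mul(6, Pow(38, Rational(1, 2))), -1)), Rational(528342, 598543))), 1612703) = Add(Add(-104336, Add(Mul(350543, Mul(Rational(1, 228), Pow(38, Rational(1, 2)))), Rational(528342, 598543))), 1612703) = Add(Add(-104336, Add(Mul(Rational(350543, 228), Pow(38, Rational(1, 2))), Rational(528342, 598543))), 1612703) = Add(Add(-104336, Add(Rational(528342, 598543), Mul(Rational(350543, 228), Pow(38, Rational(1, 2))))), 1612703) = Add(Add(Rational(-62449054106, 598543), Mul(Rational(350543, 228), Pow(38, Rational(1, 2)))), 1612703) = Add(Rational(902823037623, 598543), Mul(Rational(350543, 228), Pow(38, Rational(1, 2))))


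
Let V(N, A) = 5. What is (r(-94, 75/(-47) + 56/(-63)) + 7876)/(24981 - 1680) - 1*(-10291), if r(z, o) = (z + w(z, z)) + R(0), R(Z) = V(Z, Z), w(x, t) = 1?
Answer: 79932793/7767 ≈ 10291.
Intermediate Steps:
R(Z) = 5
r(z, o) = 6 + z (r(z, o) = (z + 1) + 5 = (1 + z) + 5 = 6 + z)
(r(-94, 75/(-47) + 56/(-63)) + 7876)/(24981 - 1680) - 1*(-10291) = ((6 - 94) + 7876)/(24981 - 1680) - 1*(-10291) = (-88 + 7876)/23301 + 10291 = 7788*(1/23301) + 10291 = 2596/7767 + 10291 = 79932793/7767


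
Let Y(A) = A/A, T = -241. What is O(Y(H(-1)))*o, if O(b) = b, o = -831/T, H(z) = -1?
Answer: 831/241 ≈ 3.4481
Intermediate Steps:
o = 831/241 (o = -831/(-241) = -831*(-1/241) = 831/241 ≈ 3.4481)
Y(A) = 1
O(Y(H(-1)))*o = 1*(831/241) = 831/241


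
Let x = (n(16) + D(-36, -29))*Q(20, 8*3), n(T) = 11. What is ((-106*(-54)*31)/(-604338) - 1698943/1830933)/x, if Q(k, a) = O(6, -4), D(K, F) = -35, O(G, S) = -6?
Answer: -225270648331/26556057296496 ≈ -0.0084828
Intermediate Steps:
Q(k, a) = -6
x = 144 (x = (11 - 35)*(-6) = -24*(-6) = 144)
((-106*(-54)*31)/(-604338) - 1698943/1830933)/x = ((-106*(-54)*31)/(-604338) - 1698943/1830933)/144 = ((5724*31)*(-1/604338) - 1698943*1/1830933)*(1/144) = (177444*(-1/604338) - 1698943/1830933)*(1/144) = (-29574/100723 - 1698943/1830933)*(1/144) = -225270648331/184417064559*1/144 = -225270648331/26556057296496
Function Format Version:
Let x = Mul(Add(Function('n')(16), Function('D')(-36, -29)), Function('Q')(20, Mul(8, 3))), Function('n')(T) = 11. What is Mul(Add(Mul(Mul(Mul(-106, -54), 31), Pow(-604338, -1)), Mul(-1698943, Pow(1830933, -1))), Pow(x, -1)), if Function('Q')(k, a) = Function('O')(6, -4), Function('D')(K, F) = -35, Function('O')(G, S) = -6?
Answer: Rational(-225270648331, 26556057296496) ≈ -0.0084828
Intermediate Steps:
Function('Q')(k, a) = -6
x = 144 (x = Mul(Add(11, -35), -6) = Mul(-24, -6) = 144)
Mul(Add(Mul(Mul(Mul(-106, -54), 31), Pow(-604338, -1)), Mul(-1698943, Pow(1830933, -1))), Pow(x, -1)) = Mul(Add(Mul(Mul(Mul(-106, -54), 31), Pow(-604338, -1)), Mul(-1698943, Pow(1830933, -1))), Pow(144, -1)) = Mul(Add(Mul(Mul(5724, 31), Rational(-1, 604338)), Mul(-1698943, Rational(1, 1830933))), Rational(1, 144)) = Mul(Add(Mul(177444, Rational(-1, 604338)), Rational(-1698943, 1830933)), Rational(1, 144)) = Mul(Add(Rational(-29574, 100723), Rational(-1698943, 1830933)), Rational(1, 144)) = Mul(Rational(-225270648331, 184417064559), Rational(1, 144)) = Rational(-225270648331, 26556057296496)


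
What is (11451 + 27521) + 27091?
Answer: 66063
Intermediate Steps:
(11451 + 27521) + 27091 = 38972 + 27091 = 66063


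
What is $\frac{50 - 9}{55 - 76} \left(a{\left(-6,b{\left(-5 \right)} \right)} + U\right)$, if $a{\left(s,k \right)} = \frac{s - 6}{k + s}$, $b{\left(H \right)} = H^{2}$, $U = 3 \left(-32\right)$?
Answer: $\frac{25092}{133} \approx 188.66$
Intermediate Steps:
$U = -96$
$a{\left(s,k \right)} = \frac{-6 + s}{k + s}$
$\frac{50 - 9}{55 - 76} \left(a{\left(-6,b{\left(-5 \right)} \right)} + U\right) = \frac{50 - 9}{55 - 76} \left(\frac{-6 - 6}{\left(-5\right)^{2} - 6} - 96\right) = \frac{41}{-21} \left(\frac{1}{25 - 6} \left(-12\right) - 96\right) = 41 \left(- \frac{1}{21}\right) \left(\frac{1}{19} \left(-12\right) - 96\right) = - \frac{41 \left(\frac{1}{19} \left(-12\right) - 96\right)}{21} = - \frac{41 \left(- \frac{12}{19} - 96\right)}{21} = \left(- \frac{41}{21}\right) \left(- \frac{1836}{19}\right) = \frac{25092}{133}$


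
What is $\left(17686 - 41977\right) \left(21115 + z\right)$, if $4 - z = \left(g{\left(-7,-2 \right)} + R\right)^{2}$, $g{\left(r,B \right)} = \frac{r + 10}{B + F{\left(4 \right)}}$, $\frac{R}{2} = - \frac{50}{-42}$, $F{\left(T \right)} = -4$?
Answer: $- \frac{100531474825}{196} \approx -5.1292 \cdot 10^{8}$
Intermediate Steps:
$R = \frac{50}{21}$ ($R = 2 \left(- \frac{50}{-42}\right) = 2 \left(\left(-50\right) \left(- \frac{1}{42}\right)\right) = 2 \cdot \frac{25}{21} = \frac{50}{21} \approx 2.381$)
$g{\left(r,B \right)} = \frac{10 + r}{-4 + B}$ ($g{\left(r,B \right)} = \frac{r + 10}{B - 4} = \frac{10 + r}{-4 + B}$)
$z = \frac{815}{1764}$ ($z = 4 - \left(\frac{10 - 7}{-4 - 2} + \frac{50}{21}\right)^{2} = 4 - \left(\frac{1}{-6} \cdot 3 + \frac{50}{21}\right)^{2} = 4 - \left(\left(- \frac{1}{6}\right) 3 + \frac{50}{21}\right)^{2} = 4 - \left(- \frac{1}{2} + \frac{50}{21}\right)^{2} = 4 - \left(\frac{79}{42}\right)^{2} = 4 - \frac{6241}{1764} = \frac{815}{1764} \approx 0.46202$)
$\left(17686 - 41977\right) \left(21115 + z\right) = \left(17686 - 41977\right) \left(21115 + \frac{815}{1764}\right) = \left(-24291\right) \frac{37247675}{1764} = - \frac{100531474825}{196}$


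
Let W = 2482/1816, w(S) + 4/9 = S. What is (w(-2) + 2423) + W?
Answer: 19791949/8172 ≈ 2421.9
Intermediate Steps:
w(S) = -4/9 + S
W = 1241/908 (W = 2482*(1/1816) = 1241/908 ≈ 1.3667)
(w(-2) + 2423) + W = ((-4/9 - 2) + 2423) + 1241/908 = (-22/9 + 2423) + 1241/908 = 21785/9 + 1241/908 = 19791949/8172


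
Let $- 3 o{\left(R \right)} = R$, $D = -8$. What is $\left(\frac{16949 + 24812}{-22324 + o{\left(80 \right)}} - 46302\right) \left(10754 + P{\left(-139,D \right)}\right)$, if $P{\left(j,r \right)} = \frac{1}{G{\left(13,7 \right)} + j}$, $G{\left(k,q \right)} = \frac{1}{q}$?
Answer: $- \frac{10817919949279849}{21724848} \approx -4.9795 \cdot 10^{8}$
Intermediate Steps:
$o{\left(R \right)} = - \frac{R}{3}$
$P{\left(j,r \right)} = \frac{1}{\frac{1}{7} + j}$
$\left(\frac{16949 + 24812}{-22324 + o{\left(80 \right)}} - 46302\right) \left(10754 + P{\left(-139,D \right)}\right) = \left(\frac{16949 + 24812}{-22324 - \frac{80}{3}} - 46302\right) \left(10754 + \frac{7}{1 + 7 \left(-139\right)}\right) = \left(\frac{41761}{-22324 - \frac{80}{3}} - 46302\right) \left(10754 + \frac{7}{1 - 973}\right) = \left(\frac{41761}{- \frac{67052}{3}} - 46302\right) \left(10754 + \frac{7}{-972}\right) = \left(41761 \left(- \frac{3}{67052}\right) - 46302\right) \left(10754 + 7 \left(- \frac{1}{972}\right)\right) = \left(- \frac{125283}{67052} - 46302\right) \left(10754 - \frac{7}{972}\right) = \left(- \frac{3104766987}{67052}\right) \frac{10452881}{972} = - \frac{10817919949279849}{21724848}$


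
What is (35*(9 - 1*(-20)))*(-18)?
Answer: -18270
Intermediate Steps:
(35*(9 - 1*(-20)))*(-18) = (35*(9 + 20))*(-18) = (35*29)*(-18) = 1015*(-18) = -18270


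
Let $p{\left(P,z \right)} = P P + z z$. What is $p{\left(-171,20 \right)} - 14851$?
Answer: $14790$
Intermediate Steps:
$p{\left(P,z \right)} = P^{2} + z^{2}$
$p{\left(-171,20 \right)} - 14851 = \left(\left(-171\right)^{2} + 20^{2}\right) - 14851 = \left(29241 + 400\right) - 14851 = 29641 - 14851 = 14790$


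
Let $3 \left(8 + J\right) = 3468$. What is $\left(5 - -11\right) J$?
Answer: $18368$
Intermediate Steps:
$J = 1148$ ($J = -8 + \frac{1}{3} \cdot 3468 = -8 + 1156 = 1148$)
$\left(5 - -11\right) J = \left(5 - -11\right) 1148 = \left(5 + 11\right) 1148 = 16 \cdot 1148 = 18368$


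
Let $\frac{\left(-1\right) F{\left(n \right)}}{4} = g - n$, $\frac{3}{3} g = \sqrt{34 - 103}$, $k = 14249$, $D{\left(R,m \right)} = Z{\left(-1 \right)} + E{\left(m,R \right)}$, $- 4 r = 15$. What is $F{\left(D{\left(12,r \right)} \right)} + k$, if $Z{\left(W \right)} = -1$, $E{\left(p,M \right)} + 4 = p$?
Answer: $14214 - 4 i \sqrt{69} \approx 14214.0 - 33.227 i$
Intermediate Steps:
$r = - \frac{15}{4}$ ($r = \left(- \frac{1}{4}\right) 15 = - \frac{15}{4} \approx -3.75$)
$E{\left(p,M \right)} = -4 + p$
$D{\left(R,m \right)} = -5 + m$ ($D{\left(R,m \right)} = -1 + \left(-4 + m\right) = -5 + m$)
$g = i \sqrt{69}$ ($g = \sqrt{34 - 103} = \sqrt{-69} = i \sqrt{69} \approx 8.3066 i$)
$F{\left(n \right)} = 4 n - 4 i \sqrt{69}$ ($F{\left(n \right)} = - 4 \left(i \sqrt{69} - n\right) = - 4 \left(- n + i \sqrt{69}\right) = 4 n - 4 i \sqrt{69}$)
$F{\left(D{\left(12,r \right)} \right)} + k = \left(4 \left(-5 - \frac{15}{4}\right) - 4 i \sqrt{69}\right) + 14249 = \left(4 \left(- \frac{35}{4}\right) - 4 i \sqrt{69}\right) + 14249 = \left(-35 - 4 i \sqrt{69}\right) + 14249 = 14214 - 4 i \sqrt{69}$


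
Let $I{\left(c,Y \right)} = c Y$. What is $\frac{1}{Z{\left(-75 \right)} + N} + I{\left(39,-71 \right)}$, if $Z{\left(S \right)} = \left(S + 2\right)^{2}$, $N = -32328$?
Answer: $- \frac{74760232}{26999} \approx -2769.0$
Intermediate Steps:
$I{\left(c,Y \right)} = Y c$
$Z{\left(S \right)} = \left(2 + S\right)^{2}$
$\frac{1}{Z{\left(-75 \right)} + N} + I{\left(39,-71 \right)} = \frac{1}{\left(2 - 75\right)^{2} - 32328} - 2769 = \frac{1}{\left(-73\right)^{2} - 32328} - 2769 = \frac{1}{5329 - 32328} - 2769 = \frac{1}{-26999} - 2769 = - \frac{1}{26999} - 2769 = - \frac{74760232}{26999}$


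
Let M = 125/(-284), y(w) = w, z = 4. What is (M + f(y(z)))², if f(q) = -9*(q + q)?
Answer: 423248329/80656 ≈ 5247.6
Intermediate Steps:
f(q) = -18*q
M = -125/284 (M = 125*(-1/284) = -125/284 ≈ -0.44014)
(M + f(y(z)))² = (-125/284 - 18*4)² = (-125/284 - 72)² = (-20573/284)² = 423248329/80656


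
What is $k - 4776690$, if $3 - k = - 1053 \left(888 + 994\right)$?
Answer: $-2794941$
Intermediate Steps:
$k = 1981749$ ($k = 3 - - 1053 \left(888 + 994\right) = 3 - \left(-1053\right) 1882 = 3 - -1981746 = 3 + 1981746 = 1981749$)
$k - 4776690 = 1981749 - 4776690 = -2794941$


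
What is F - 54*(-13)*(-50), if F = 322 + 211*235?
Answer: 14807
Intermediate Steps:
F = 49907 (F = 322 + 49585 = 49907)
F - 54*(-13)*(-50) = 49907 - 54*(-13)*(-50) = 49907 + 702*(-50) = 49907 - 35100 = 14807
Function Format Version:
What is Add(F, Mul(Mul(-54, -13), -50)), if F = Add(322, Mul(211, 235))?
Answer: 14807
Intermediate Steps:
F = 49907 (F = Add(322, 49585) = 49907)
Add(F, Mul(Mul(-54, -13), -50)) = Add(49907, Mul(Mul(-54, -13), -50)) = Add(49907, Mul(702, -50)) = Add(49907, -35100) = 14807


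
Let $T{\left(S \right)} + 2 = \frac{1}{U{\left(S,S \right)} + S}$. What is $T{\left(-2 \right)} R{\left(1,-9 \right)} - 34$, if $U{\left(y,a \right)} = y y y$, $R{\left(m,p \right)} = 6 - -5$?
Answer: $- \frac{571}{10} \approx -57.1$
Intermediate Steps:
$R{\left(m,p \right)} = 11$ ($R{\left(m,p \right)} = 6 + 5 = 11$)
$U{\left(y,a \right)} = y^{3}$ ($U{\left(y,a \right)} = y^{2} y = y^{3}$)
$T{\left(S \right)} = -2 + \frac{1}{S + S^{3}}$ ($T{\left(S \right)} = -2 + \frac{1}{S^{3} + S} = -2 + \frac{1}{S + S^{3}}$)
$T{\left(-2 \right)} R{\left(1,-9 \right)} - 34 = \frac{1 - -4 - 2 \left(-2\right)^{3}}{-2 + \left(-2\right)^{3}} \cdot 11 - 34 = \frac{1 + 4 - -16}{-2 - 8} \cdot 11 - 34 = \frac{1 + 4 + 16}{-10} \cdot 11 - 34 = \left(- \frac{1}{10}\right) 21 \cdot 11 - 34 = \left(- \frac{21}{10}\right) 11 - 34 = - \frac{231}{10} - 34 = - \frac{571}{10}$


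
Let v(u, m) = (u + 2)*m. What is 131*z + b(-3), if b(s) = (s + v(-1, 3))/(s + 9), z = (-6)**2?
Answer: 4716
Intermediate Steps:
v(u, m) = m*(2 + u) (v(u, m) = (2 + u)*m = m*(2 + u))
z = 36
b(s) = (3 + s)/(9 + s) (b(s) = (s + 3*(2 - 1))/(s + 9) = (s + 3*1)/(9 + s) = (s + 3)/(9 + s) = (3 + s)/(9 + s))
131*z + b(-3) = 131*36 + (3 - 3)/(9 - 3) = 4716 + 0/6 = 4716 + (1/6)*0 = 4716 + 0 = 4716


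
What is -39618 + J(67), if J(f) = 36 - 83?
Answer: -39665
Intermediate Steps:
J(f) = -47
-39618 + J(67) = -39618 - 47 = -39665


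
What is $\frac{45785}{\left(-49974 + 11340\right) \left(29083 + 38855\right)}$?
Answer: $- \frac{45785}{2624716692} \approx -1.7444 \cdot 10^{-5}$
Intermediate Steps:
$\frac{45785}{\left(-49974 + 11340\right) \left(29083 + 38855\right)} = \frac{45785}{\left(-38634\right) 67938} = \frac{45785}{-2624716692} = 45785 \left(- \frac{1}{2624716692}\right) = - \frac{45785}{2624716692}$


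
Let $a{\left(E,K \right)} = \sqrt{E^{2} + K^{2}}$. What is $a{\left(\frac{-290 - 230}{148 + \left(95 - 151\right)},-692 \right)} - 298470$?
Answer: $-298470 + \frac{2 \sqrt{63333989}}{23} \approx -2.9778 \cdot 10^{5}$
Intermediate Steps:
$a{\left(\frac{-290 - 230}{148 + \left(95 - 151\right)},-692 \right)} - 298470 = \sqrt{\left(\frac{-290 - 230}{148 + \left(95 - 151\right)}\right)^{2} + \left(-692\right)^{2}} - 298470 = \sqrt{\left(- \frac{520}{148 - 56}\right)^{2} + 478864} - 298470 = \sqrt{\left(- \frac{520}{92}\right)^{2} + 478864} - 298470 = \sqrt{\left(\left(-520\right) \frac{1}{92}\right)^{2} + 478864} - 298470 = \sqrt{\left(- \frac{130}{23}\right)^{2} + 478864} - 298470 = \sqrt{\frac{16900}{529} + 478864} - 298470 = \sqrt{\frac{253335956}{529}} - 298470 = \frac{2 \sqrt{63333989}}{23} - 298470 = -298470 + \frac{2 \sqrt{63333989}}{23}$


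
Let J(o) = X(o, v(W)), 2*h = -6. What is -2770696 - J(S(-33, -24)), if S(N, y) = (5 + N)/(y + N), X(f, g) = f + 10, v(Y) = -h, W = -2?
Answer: -157930270/57 ≈ -2.7707e+6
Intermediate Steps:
h = -3 (h = (½)*(-6) = -3)
v(Y) = 3 (v(Y) = -1*(-3) = 3)
X(f, g) = 10 + f
S(N, y) = (5 + N)/(N + y)
J(o) = 10 + o
-2770696 - J(S(-33, -24)) = -2770696 - (10 + (5 - 33)/(-33 - 24)) = -2770696 - (10 - 28/(-57)) = -2770696 - (10 - 1/57*(-28)) = -2770696 - (10 + 28/57) = -2770696 - 1*598/57 = -2770696 - 598/57 = -157930270/57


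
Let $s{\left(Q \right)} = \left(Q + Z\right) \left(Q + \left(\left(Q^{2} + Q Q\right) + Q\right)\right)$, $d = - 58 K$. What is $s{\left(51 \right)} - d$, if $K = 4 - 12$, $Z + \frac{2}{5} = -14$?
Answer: $\frac{968312}{5} \approx 1.9366 \cdot 10^{5}$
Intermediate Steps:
$Z = - \frac{72}{5}$ ($Z = - \frac{2}{5} - 14 = - \frac{72}{5} \approx -14.4$)
$K = -8$
$d = 464$ ($d = \left(-58\right) \left(-8\right) = 464$)
$s{\left(Q \right)} = \left(- \frac{72}{5} + Q\right) \left(2 Q + 2 Q^{2}\right)$ ($s{\left(Q \right)} = \left(Q - \frac{72}{5}\right) \left(Q + \left(\left(Q^{2} + Q Q\right) + Q\right)\right) = \left(- \frac{72}{5} + Q\right) \left(Q + \left(\left(Q^{2} + Q^{2}\right) + Q\right)\right) = \left(- \frac{72}{5} + Q\right) \left(Q + \left(2 Q^{2} + Q\right)\right) = \left(- \frac{72}{5} + Q\right) \left(Q + \left(Q + 2 Q^{2}\right)\right) = \left(- \frac{72}{5} + Q\right) \left(2 Q + 2 Q^{2}\right)$)
$s{\left(51 \right)} - d = \frac{2}{5} \cdot 51 \left(-72 - 3417 + 5 \cdot 51^{2}\right) - 464 = \frac{2}{5} \cdot 51 \left(-72 - 3417 + 5 \cdot 2601\right) - 464 = \frac{2}{5} \cdot 51 \left(-72 - 3417 + 13005\right) - 464 = \frac{2}{5} \cdot 51 \cdot 9516 - 464 = \frac{970632}{5} - 464 = \frac{968312}{5}$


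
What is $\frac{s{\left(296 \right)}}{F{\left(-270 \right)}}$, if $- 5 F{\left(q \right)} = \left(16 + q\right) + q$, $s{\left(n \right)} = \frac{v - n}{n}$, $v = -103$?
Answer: $- \frac{1995}{155104} \approx -0.012862$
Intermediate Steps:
$s{\left(n \right)} = \frac{-103 - n}{n}$
$F{\left(q \right)} = - \frac{16}{5} - \frac{2 q}{5}$ ($F{\left(q \right)} = - \frac{\left(16 + q\right) + q}{5} = - \frac{16 + 2 q}{5} = - \frac{16}{5} - \frac{2 q}{5}$)
$\frac{s{\left(296 \right)}}{F{\left(-270 \right)}} = \frac{\frac{1}{296} \left(-103 - 296\right)}{- \frac{16}{5} - -108} = \frac{\frac{1}{296} \left(-103 - 296\right)}{- \frac{16}{5} + 108} = \frac{\frac{1}{296} \left(-399\right)}{\frac{524}{5}} = \left(- \frac{399}{296}\right) \frac{5}{524} = - \frac{1995}{155104}$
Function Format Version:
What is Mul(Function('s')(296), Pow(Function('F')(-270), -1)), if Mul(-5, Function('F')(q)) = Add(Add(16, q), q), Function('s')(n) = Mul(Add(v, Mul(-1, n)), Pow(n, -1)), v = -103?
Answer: Rational(-1995, 155104) ≈ -0.012862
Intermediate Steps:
Function('s')(n) = Mul(Pow(n, -1), Add(-103, Mul(-1, n))) (Function('s')(n) = Mul(Add(-103, Mul(-1, n)), Pow(n, -1)) = Mul(Pow(n, -1), Add(-103, Mul(-1, n))))
Function('F')(q) = Add(Rational(-16, 5), Mul(Rational(-2, 5), q)) (Function('F')(q) = Mul(Rational(-1, 5), Add(Add(16, q), q)) = Mul(Rational(-1, 5), Add(16, Mul(2, q))) = Add(Rational(-16, 5), Mul(Rational(-2, 5), q)))
Mul(Function('s')(296), Pow(Function('F')(-270), -1)) = Mul(Mul(Pow(296, -1), Add(-103, Mul(-1, 296))), Pow(Add(Rational(-16, 5), Mul(Rational(-2, 5), -270)), -1)) = Mul(Mul(Rational(1, 296), Add(-103, -296)), Pow(Add(Rational(-16, 5), 108), -1)) = Mul(Mul(Rational(1, 296), -399), Pow(Rational(524, 5), -1)) = Mul(Rational(-399, 296), Rational(5, 524)) = Rational(-1995, 155104)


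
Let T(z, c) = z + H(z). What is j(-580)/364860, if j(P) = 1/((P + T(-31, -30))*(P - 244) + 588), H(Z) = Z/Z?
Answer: 1/183607768080 ≈ 5.4464e-12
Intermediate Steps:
H(Z) = 1
T(z, c) = 1 + z (T(z, c) = z + 1 = 1 + z)
j(P) = 1/(588 + (-244 + P)*(-30 + P)) (j(P) = 1/((P + (1 - 31))*(P - 244) + 588) = 1/((P - 30)*(-244 + P) + 588) = 1/((-30 + P)*(-244 + P) + 588) = 1/((-244 + P)*(-30 + P) + 588) = 1/(588 + (-244 + P)*(-30 + P)))
j(-580)/364860 = 1/((7908 + (-580)² - 274*(-580))*364860) = (1/364860)/(7908 + 336400 + 158920) = (1/364860)/503228 = (1/503228)*(1/364860) = 1/183607768080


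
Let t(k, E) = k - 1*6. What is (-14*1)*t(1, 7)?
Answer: 70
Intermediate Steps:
t(k, E) = -6 + k (t(k, E) = k - 6 = -6 + k)
(-14*1)*t(1, 7) = (-14*1)*(-6 + 1) = -14*(-5) = 70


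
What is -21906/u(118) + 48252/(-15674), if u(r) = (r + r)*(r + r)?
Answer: -757699509/218244776 ≈ -3.4718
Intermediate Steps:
u(r) = 4*r**2 (u(r) = (2*r)*(2*r) = 4*r**2)
-21906/u(118) + 48252/(-15674) = -21906/(4*118**2) + 48252/(-15674) = -21906/(4*13924) + 48252*(-1/15674) = -21906/55696 - 24126/7837 = -21906*1/55696 - 24126/7837 = -10953/27848 - 24126/7837 = -757699509/218244776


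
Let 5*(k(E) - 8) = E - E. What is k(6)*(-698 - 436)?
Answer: -9072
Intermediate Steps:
k(E) = 8 (k(E) = 8 + (E - E)/5 = 8 + (⅕)*0 = 8 + 0 = 8)
k(6)*(-698 - 436) = 8*(-698 - 436) = 8*(-1134) = -9072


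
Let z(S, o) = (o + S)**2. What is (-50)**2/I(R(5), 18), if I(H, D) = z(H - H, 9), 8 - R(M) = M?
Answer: 2500/81 ≈ 30.864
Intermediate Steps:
R(M) = 8 - M
z(S, o) = (S + o)**2
I(H, D) = 81 (I(H, D) = ((H - H) + 9)**2 = (0 + 9)**2 = 9**2 = 81)
(-50)**2/I(R(5), 18) = (-50)**2/81 = 2500*(1/81) = 2500/81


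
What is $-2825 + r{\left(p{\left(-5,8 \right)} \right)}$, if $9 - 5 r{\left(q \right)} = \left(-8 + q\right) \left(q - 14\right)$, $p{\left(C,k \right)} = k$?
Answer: $- \frac{14116}{5} \approx -2823.2$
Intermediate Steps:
$r{\left(q \right)} = \frac{9}{5} - \frac{\left(-14 + q\right) \left(-8 + q\right)}{5}$ ($r{\left(q \right)} = \frac{9}{5} - \frac{\left(-8 + q\right) \left(q - 14\right)}{5} = \frac{9}{5} - \frac{\left(-8 + q\right) \left(-14 + q\right)}{5} = \frac{9}{5} - \frac{\left(-14 + q\right) \left(-8 + q\right)}{5}$)
$-2825 + r{\left(p{\left(-5,8 \right)} \right)} = -2825 - \left(- \frac{73}{5} + \frac{64}{5}\right) = -2825 - - \frac{9}{5} = -2825 + \frac{9}{5} = - \frac{14116}{5}$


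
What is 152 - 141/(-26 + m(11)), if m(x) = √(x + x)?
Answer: 17179/109 + 47*√22/218 ≈ 158.62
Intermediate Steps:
m(x) = √2*√x (m(x) = √(2*x) = √2*√x)
152 - 141/(-26 + m(11)) = 152 - 141/(-26 + √2*√11) = 152 - 141/(-26 + √22)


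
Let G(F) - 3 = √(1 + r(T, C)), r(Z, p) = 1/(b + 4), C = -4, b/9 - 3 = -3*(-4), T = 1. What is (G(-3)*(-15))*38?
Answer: -1710 - 1140*√4865/139 ≈ -2282.0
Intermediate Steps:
b = 135 (b = 27 + 9*(-3*(-4)) = 27 + 9*12 = 27 + 108 = 135)
r(Z, p) = 1/139 (r(Z, p) = 1/(135 + 4) = 1/139)
G(F) = 3 + 2*√4865/139 (G(F) = 3 + √(1 + 1/139) = 3 + √(140/139) = 3 + 2*√4865/139)
(G(-3)*(-15))*38 = ((3 + 2*√4865/139)*(-15))*38 = (-45 - 30*√4865/139)*38 = -1710 - 1140*√4865/139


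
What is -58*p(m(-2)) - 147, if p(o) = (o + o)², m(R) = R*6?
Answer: -33555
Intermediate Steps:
m(R) = 6*R
p(o) = 4*o² (p(o) = (2*o)² = 4*o²)
-58*p(m(-2)) - 147 = -232*(6*(-2))² - 147 = -232*(-12)² - 147 = -232*144 - 147 = -58*576 - 147 = -33408 - 147 = -33555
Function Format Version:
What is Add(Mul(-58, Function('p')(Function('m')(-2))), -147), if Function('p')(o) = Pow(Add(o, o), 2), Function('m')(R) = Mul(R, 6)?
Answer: -33555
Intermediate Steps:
Function('m')(R) = Mul(6, R)
Function('p')(o) = Mul(4, Pow(o, 2)) (Function('p')(o) = Pow(Mul(2, o), 2) = Mul(4, Pow(o, 2)))
Add(Mul(-58, Function('p')(Function('m')(-2))), -147) = Add(Mul(-58, Mul(4, Pow(Mul(6, -2), 2))), -147) = Add(Mul(-58, Mul(4, Pow(-12, 2))), -147) = Add(Mul(-58, Mul(4, 144)), -147) = Add(Mul(-58, 576), -147) = Add(-33408, -147) = -33555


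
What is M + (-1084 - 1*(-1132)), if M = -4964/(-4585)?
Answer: 225044/4585 ≈ 49.083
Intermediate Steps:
M = 4964/4585 (M = -4964*(-1/4585) = 4964/4585 ≈ 1.0827)
M + (-1084 - 1*(-1132)) = 4964/4585 + (-1084 - 1*(-1132)) = 4964/4585 + (-1084 + 1132) = 4964/4585 + 48 = 225044/4585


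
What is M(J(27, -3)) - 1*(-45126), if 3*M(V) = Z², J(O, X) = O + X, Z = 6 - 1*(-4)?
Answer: 135478/3 ≈ 45159.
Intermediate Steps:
Z = 10 (Z = 6 + 4 = 10)
M(V) = 100/3 (M(V) = (⅓)*10² = (⅓)*100 = 100/3)
M(J(27, -3)) - 1*(-45126) = 100/3 - 1*(-45126) = 100/3 + 45126 = 135478/3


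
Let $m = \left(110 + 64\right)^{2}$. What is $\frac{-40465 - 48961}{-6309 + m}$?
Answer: $- \frac{89426}{23967} \approx -3.7312$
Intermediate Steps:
$m = 30276$ ($m = 174^{2} = 30276$)
$\frac{-40465 - 48961}{-6309 + m} = \frac{-40465 - 48961}{-6309 + 30276} = - \frac{89426}{23967}$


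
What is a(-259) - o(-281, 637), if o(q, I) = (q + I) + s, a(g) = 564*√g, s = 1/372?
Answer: -132433/372 + 564*I*√259 ≈ -356.0 + 9076.7*I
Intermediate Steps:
s = 1/372 ≈ 0.0026882
o(q, I) = 1/372 + I + q (o(q, I) = (q + I) + 1/372 = (I + q) + 1/372 = 1/372 + I + q)
a(-259) - o(-281, 637) = 564*√(-259) - (1/372 + 637 - 281) = 564*(I*√259) - 1*132433/372 = 564*I*√259 - 132433/372 = -132433/372 + 564*I*√259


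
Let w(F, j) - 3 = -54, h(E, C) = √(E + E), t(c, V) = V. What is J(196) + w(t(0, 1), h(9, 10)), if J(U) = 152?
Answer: 101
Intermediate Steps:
h(E, C) = √2*√E (h(E, C) = √(2*E) = √2*√E)
w(F, j) = -51 (w(F, j) = 3 - 54 = -51)
J(196) + w(t(0, 1), h(9, 10)) = 152 - 51 = 101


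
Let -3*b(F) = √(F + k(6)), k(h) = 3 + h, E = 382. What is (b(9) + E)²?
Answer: (382 - √2)² ≈ 1.4485e+5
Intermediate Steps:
b(F) = -√(9 + F)/3 (b(F) = -√(F + (3 + 6))/3 = -√(F + 9)/3 = -√(9 + F)/3)
(b(9) + E)² = (-√(9 + 9)/3 + 382)² = (-√2 + 382)² = (382 - √2)²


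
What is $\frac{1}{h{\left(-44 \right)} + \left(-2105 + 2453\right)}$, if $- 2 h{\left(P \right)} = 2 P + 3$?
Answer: $\frac{2}{781} \approx 0.0025608$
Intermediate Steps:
$h{\left(P \right)} = - \frac{3}{2} - P$ ($h{\left(P \right)} = - \frac{2 P + 3}{2} = - \frac{3 + 2 P}{2} = - \frac{3}{2} - P$)
$\frac{1}{h{\left(-44 \right)} + \left(-2105 + 2453\right)} = \frac{1}{\left(- \frac{3}{2} - -44\right) + \left(-2105 + 2453\right)} = \frac{1}{\left(- \frac{3}{2} + 44\right) + 348} = \frac{1}{\frac{85}{2} + 348} = \frac{1}{\frac{781}{2}} = \frac{2}{781}$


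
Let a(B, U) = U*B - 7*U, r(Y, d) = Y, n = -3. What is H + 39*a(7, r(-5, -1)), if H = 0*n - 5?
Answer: -5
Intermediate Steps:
a(B, U) = -7*U + B*U (a(B, U) = B*U - 7*U = -7*U + B*U)
H = -5 (H = 0*(-3) - 5 = 0 - 5 = -5)
H + 39*a(7, r(-5, -1)) = -5 + 39*(-5*(-7 + 7)) = -5 + 39*(-5*0) = -5 + 39*0 = -5 + 0 = -5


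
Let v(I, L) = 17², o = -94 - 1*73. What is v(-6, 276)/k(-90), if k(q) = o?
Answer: -289/167 ≈ -1.7305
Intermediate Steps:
o = -167 (o = -94 - 73 = -167)
v(I, L) = 289
k(q) = -167
v(-6, 276)/k(-90) = 289/(-167) = 289*(-1/167) = -289/167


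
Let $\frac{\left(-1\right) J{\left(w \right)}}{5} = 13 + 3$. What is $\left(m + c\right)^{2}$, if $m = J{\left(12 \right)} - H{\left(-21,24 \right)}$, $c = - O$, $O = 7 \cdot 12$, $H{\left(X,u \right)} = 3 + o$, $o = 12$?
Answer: $32041$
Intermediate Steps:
$H{\left(X,u \right)} = 15$ ($H{\left(X,u \right)} = 3 + 12 = 15$)
$J{\left(w \right)} = -80$ ($J{\left(w \right)} = - 5 \left(13 + 3\right) = \left(-5\right) 16 = -80$)
$O = 84$
$c = -84$ ($c = \left(-1\right) 84 = -84$)
$m = -95$ ($m = -80 - 15 = -95$)
$\left(m + c\right)^{2} = \left(-95 - 84\right)^{2} = \left(-179\right)^{2} = 32041$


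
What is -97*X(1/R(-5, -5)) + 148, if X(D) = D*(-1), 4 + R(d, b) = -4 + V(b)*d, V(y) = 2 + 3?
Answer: 4787/33 ≈ 145.06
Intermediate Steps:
V(y) = 5
R(d, b) = -8 + 5*d (R(d, b) = -4 + (-4 + 5*d) = -8 + 5*d)
X(D) = -D
-97*X(1/R(-5, -5)) + 148 = -(-97)/(-8 + 5*(-5)) + 148 = -(-97)/(-8 - 25) + 148 = -(-97)/(-33) + 148 = -(-97)*(-1)/33 + 148 = -97*1/33 + 148 = -97/33 + 148 = 4787/33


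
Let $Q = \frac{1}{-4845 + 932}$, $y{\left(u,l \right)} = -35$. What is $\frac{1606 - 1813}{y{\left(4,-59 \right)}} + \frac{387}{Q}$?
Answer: $- \frac{53001378}{35} \approx -1.5143 \cdot 10^{6}$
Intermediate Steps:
$Q = - \frac{1}{3913}$ ($Q = \frac{1}{-3913} = - \frac{1}{3913} \approx -0.00025556$)
$\frac{1606 - 1813}{y{\left(4,-59 \right)}} + \frac{387}{Q} = \frac{1606 - 1813}{-35} + \frac{387}{- \frac{1}{3913}} = \left(1606 - 1813\right) \left(- \frac{1}{35}\right) + 387 \left(-3913\right) = \left(-207\right) \left(- \frac{1}{35}\right) - 1514331 = \frac{207}{35} - 1514331 = - \frac{53001378}{35}$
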